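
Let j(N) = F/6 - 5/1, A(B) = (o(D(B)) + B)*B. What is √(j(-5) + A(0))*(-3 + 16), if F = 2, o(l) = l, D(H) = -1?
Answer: 13*I*√42/3 ≈ 28.083*I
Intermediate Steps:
A(B) = B*(-1 + B) (A(B) = (-1 + B)*B = B*(-1 + B))
j(N) = -14/3 (j(N) = 2/6 - 5/1 = 2*(⅙) - 5*1 = ⅓ - 5 = -14/3)
√(j(-5) + A(0))*(-3 + 16) = √(-14/3 + 0*(-1 + 0))*(-3 + 16) = √(-14/3 + 0*(-1))*13 = √(-14/3 + 0)*13 = √(-14/3)*13 = (I*√42/3)*13 = 13*I*√42/3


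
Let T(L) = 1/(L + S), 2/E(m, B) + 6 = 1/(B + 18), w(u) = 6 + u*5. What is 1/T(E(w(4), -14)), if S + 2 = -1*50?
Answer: -1204/23 ≈ -52.348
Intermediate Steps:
w(u) = 6 + 5*u
S = -52 (S = -2 - 1*50 = -2 - 50 = -52)
E(m, B) = 2/(-6 + 1/(18 + B)) (E(m, B) = 2/(-6 + 1/(B + 18)) = 2/(-6 + 1/(18 + B)))
T(L) = 1/(-52 + L) (T(L) = 1/(L - 52) = 1/(-52 + L))
1/T(E(w(4), -14)) = 1/(1/(-52 + 2*(-18 - 1*(-14))/(107 + 6*(-14)))) = 1/(1/(-52 + 2*(-18 + 14)/(107 - 84))) = 1/(1/(-52 + 2*(-4)/23)) = 1/(1/(-52 + 2*(1/23)*(-4))) = 1/(1/(-52 - 8/23)) = 1/(1/(-1204/23)) = 1/(-23/1204) = -1204/23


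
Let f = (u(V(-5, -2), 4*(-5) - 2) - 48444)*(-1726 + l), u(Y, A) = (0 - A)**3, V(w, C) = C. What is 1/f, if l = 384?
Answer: 1/50722232 ≈ 1.9715e-8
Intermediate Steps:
u(Y, A) = -A**3 (u(Y, A) = (-A)**3 = -A**3)
f = 50722232 (f = (-(4*(-5) - 2)**3 - 48444)*(-1726 + 384) = (-(-20 - 2)**3 - 48444)*(-1342) = (-1*(-22)**3 - 48444)*(-1342) = (-1*(-10648) - 48444)*(-1342) = (10648 - 48444)*(-1342) = -37796*(-1342) = 50722232)
1/f = 1/50722232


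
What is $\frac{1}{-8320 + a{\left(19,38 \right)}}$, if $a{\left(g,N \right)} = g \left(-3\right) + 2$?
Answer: $- \frac{1}{8375} \approx -0.0001194$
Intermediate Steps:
$a{\left(g,N \right)} = 2 - 3 g$ ($a{\left(g,N \right)} = - 3 g + 2 = 2 - 3 g$)
$\frac{1}{-8320 + a{\left(19,38 \right)}} = \frac{1}{-8320 + \left(2 - 57\right)} = \frac{1}{-8320 - 55} = \frac{1}{-8375} = - \frac{1}{8375}$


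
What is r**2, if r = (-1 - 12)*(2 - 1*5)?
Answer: 1521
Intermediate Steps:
r = 39 (r = -13*(2 - 5) = -13*(-3) = 39)
r**2 = 39**2 = 1521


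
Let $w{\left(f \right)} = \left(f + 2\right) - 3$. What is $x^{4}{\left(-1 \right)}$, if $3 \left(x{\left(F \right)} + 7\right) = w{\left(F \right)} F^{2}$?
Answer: $\frac{279841}{81} \approx 3454.8$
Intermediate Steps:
$w{\left(f \right)} = -1 + f$ ($w{\left(f \right)} = \left(2 + f\right) - 3 = -1 + f$)
$x{\left(F \right)} = -7 + \frac{F^{2} \left(-1 + F\right)}{3}$ ($x{\left(F \right)} = -7 + \frac{\left(-1 + F\right) F^{2}}{3} = -7 + \frac{F^{2} \left(-1 + F\right)}{3}$)
$x^{4}{\left(-1 \right)} = \left(-7 + \frac{\left(-1\right)^{2} \left(-1 - 1\right)}{3}\right)^{4} = \left(-7 + \frac{1}{3} \cdot 1 \left(-2\right)\right)^{4} = \left(-7 - \frac{2}{3}\right)^{4} = \left(- \frac{23}{3}\right)^{4} = \frac{279841}{81}$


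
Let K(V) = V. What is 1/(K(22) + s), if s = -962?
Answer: -1/940 ≈ -0.0010638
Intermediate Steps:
1/(K(22) + s) = 1/(22 - 962) = 1/(-940) = -1/940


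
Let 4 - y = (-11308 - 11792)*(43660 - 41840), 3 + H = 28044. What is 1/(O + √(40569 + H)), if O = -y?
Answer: -21021002/883765050133703 - √68610/1767530100267406 ≈ -2.3786e-8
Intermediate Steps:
H = 28041 (H = -3 + 28044 = 28041)
y = 42042004 (y = 4 - (-11308 - 11792)*(43660 - 41840) = 4 - (-23100)*1820 = 4 - 1*(-42042000) = 4 + 42042000 = 42042004)
O = -42042004 (O = -1*42042004 = -42042004)
1/(O + √(40569 + H)) = 1/(-42042004 + √(40569 + 28041)) = 1/(-42042004 + √68610)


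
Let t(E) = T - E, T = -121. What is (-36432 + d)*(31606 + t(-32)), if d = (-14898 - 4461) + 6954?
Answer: -1539195729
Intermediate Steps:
t(E) = -121 - E
d = -12405 (d = -19359 + 6954 = -12405)
(-36432 + d)*(31606 + t(-32)) = (-36432 - 12405)*(31606 + (-121 - 1*(-32))) = -48837*(31606 + (-121 + 32)) = -48837*(31606 - 89) = -48837*31517 = -1539195729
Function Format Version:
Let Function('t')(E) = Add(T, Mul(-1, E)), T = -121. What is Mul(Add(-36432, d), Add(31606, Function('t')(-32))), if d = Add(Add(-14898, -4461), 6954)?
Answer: -1539195729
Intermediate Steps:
Function('t')(E) = Add(-121, Mul(-1, E))
d = -12405 (d = Add(-19359, 6954) = -12405)
Mul(Add(-36432, d), Add(31606, Function('t')(-32))) = Mul(Add(-36432, -12405), Add(31606, Add(-121, Mul(-1, -32)))) = Mul(-48837, Add(31606, Add(-121, 32))) = Mul(-48837, Add(31606, -89)) = Mul(-48837, 31517) = -1539195729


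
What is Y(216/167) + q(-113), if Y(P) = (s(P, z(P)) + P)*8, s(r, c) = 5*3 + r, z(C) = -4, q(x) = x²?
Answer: 2155919/167 ≈ 12910.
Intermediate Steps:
s(r, c) = 15 + r
Y(P) = 120 + 16*P (Y(P) = ((15 + P) + P)*8 = (15 + 2*P)*8 = 120 + 16*P)
Y(216/167) + q(-113) = (120 + 16*(216/167)) + (-113)² = (120 + 16*(216*(1/167))) + 12769 = (120 + 16*(216/167)) + 12769 = (120 + 3456/167) + 12769 = 23496/167 + 12769 = 2155919/167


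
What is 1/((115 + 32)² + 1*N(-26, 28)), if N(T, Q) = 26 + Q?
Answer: 1/21663 ≈ 4.6162e-5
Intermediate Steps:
1/((115 + 32)² + 1*N(-26, 28)) = 1/((115 + 32)² + 1*(26 + 28)) = 1/(147² + 1*54) = 1/(21609 + 54) = 1/21663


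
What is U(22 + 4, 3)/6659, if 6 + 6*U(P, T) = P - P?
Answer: -1/6659 ≈ -0.00015017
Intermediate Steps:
U(P, T) = -1 (U(P, T) = -1 + (P - P)/6 = -1 + (⅙)*0 = -1 + 0 = -1)
U(22 + 4, 3)/6659 = -1/6659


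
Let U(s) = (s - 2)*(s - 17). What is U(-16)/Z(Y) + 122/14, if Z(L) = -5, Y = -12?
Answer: -3853/35 ≈ -110.09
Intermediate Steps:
U(s) = (-17 + s)*(-2 + s) (U(s) = (-2 + s)*(-17 + s) = (-17 + s)*(-2 + s))
U(-16)/Z(Y) + 122/14 = (34 + (-16)² - 19*(-16))/(-5) + 122/14 = (34 + 256 + 304)*(-⅕) + 122*(1/14) = 594*(-⅕) + 61/7 = -594/5 + 61/7 = -3853/35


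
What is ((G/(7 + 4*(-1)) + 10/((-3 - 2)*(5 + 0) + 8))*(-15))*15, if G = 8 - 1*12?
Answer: 7350/17 ≈ 432.35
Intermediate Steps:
G = -4 (G = 8 - 12 = -4)
((G/(7 + 4*(-1)) + 10/((-3 - 2)*(5 + 0) + 8))*(-15))*15 = ((-4/(7 + 4*(-1)) + 10/((-3 - 2)*(5 + 0) + 8))*(-15))*15 = ((-4/(7 - 4) + 10/(-5*5 + 8))*(-15))*15 = ((-4/3 + 10/(-25 + 8))*(-15))*15 = ((-4*⅓ + 10/(-17))*(-15))*15 = ((-4/3 + 10*(-1/17))*(-15))*15 = ((-4/3 - 10/17)*(-15))*15 = -98/51*(-15)*15 = (490/17)*15 = 7350/17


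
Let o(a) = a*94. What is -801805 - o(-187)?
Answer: -784227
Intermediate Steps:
o(a) = 94*a
-801805 - o(-187) = -801805 - 94*(-187) = -801805 - 1*(-17578) = -801805 + 17578 = -784227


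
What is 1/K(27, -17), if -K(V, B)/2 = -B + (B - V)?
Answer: 1/54 ≈ 0.018519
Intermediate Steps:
K(V, B) = 2*V (K(V, B) = -2*(-B + (B - V)) = -(-2)*V = 2*V)
1/K(27, -17) = 1/(2*27) = 1/54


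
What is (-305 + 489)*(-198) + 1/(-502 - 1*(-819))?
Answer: -11548943/317 ≈ -36432.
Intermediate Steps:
(-305 + 489)*(-198) + 1/(-502 - 1*(-819)) = 184*(-198) + 1/(-502 + 819) = -36432 + 1/317 = -11548943/317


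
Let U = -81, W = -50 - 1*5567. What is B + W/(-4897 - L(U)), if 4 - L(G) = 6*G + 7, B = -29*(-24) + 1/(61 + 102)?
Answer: 611271191/876940 ≈ 697.05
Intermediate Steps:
W = -5617 (W = -50 - 5567 = -5617)
B = 113449/163 (B = 696 + 1/163 = 113449/163 ≈ 696.01)
L(G) = -3 - 6*G (L(G) = 4 - (6*G + 7) = 4 - (7 + 6*G) = 4 + (-7 - 6*G) = -3 - 6*G)
B + W/(-4897 - L(U)) = 113449/163 - 5617/(-4897 - (-3 - 6*(-81))) = 113449/163 - 5617/(-4897 - (-3 + 486)) = 113449/163 - 5617/(-4897 - 1*483) = 113449/163 - 5617/(-4897 - 483) = 113449/163 - 5617/(-5380) = 113449/163 - 5617*(-1/5380) = 113449/163 + 5617/5380 = 611271191/876940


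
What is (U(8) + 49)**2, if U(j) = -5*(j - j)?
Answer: 2401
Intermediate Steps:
U(j) = 0 (U(j) = -5*0 = 0)
(U(8) + 49)**2 = (0 + 49)**2 = 49**2 = 2401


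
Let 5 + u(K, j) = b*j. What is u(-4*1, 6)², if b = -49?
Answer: 89401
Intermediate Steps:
u(K, j) = -5 - 49*j
u(-4*1, 6)² = (-5 - 49*6)² = (-5 - 294)² = (-299)² = 89401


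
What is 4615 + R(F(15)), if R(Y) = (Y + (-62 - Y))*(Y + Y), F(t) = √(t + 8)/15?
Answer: 4615 - 124*√23/15 ≈ 4575.4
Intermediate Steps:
F(t) = √(8 + t)/15 (F(t) = √(8 + t)*(1/15) = √(8 + t)/15)
R(Y) = -124*Y
4615 + R(F(15)) = 4615 - 124*√(8 + 15)/15 = 4615 - 124*√23/15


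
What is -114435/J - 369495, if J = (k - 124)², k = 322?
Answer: -1609532935/4356 ≈ -3.6950e+5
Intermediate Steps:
J = 39204 (J = (322 - 124)² = 198² = 39204)
-114435/J - 369495 = -114435/39204 - 369495 = -114435*1/39204 - 369495 = -12715/4356 - 369495 = -1609532935/4356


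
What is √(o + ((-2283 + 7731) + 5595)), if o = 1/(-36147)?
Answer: 2*√3607211426010/36147 ≈ 105.09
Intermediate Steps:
o = -1/36147 ≈ -2.7665e-5
√(o + ((-2283 + 7731) + 5595)) = √(-1/36147 + ((-2283 + 7731) + 5595)) = √(-1/36147 + (5448 + 5595)) = √(-1/36147 + 11043) = √(399171320/36147) = 2*√3607211426010/36147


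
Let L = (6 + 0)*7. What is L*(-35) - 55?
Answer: -1525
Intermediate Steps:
L = 42 (L = 6*7 = 42)
L*(-35) - 55 = 42*(-35) - 55 = -1470 - 55 = -1525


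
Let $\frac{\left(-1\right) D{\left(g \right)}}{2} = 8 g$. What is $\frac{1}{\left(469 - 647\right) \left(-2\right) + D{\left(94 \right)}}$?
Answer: $- \frac{1}{1148} \approx -0.00087108$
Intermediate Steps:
$D{\left(g \right)} = - 16 g$ ($D{\left(g \right)} = - 2 \cdot 8 g = - 16 g$)
$\frac{1}{\left(469 - 647\right) \left(-2\right) + D{\left(94 \right)}} = \frac{1}{\left(469 - 647\right) \left(-2\right) - 1504} = \frac{1}{\left(-178\right) \left(-2\right) - 1504} = \frac{1}{356 - 1504} = \frac{1}{-1148} = - \frac{1}{1148}$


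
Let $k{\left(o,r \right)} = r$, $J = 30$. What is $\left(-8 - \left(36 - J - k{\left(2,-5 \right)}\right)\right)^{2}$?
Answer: $361$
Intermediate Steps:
$\left(-8 - \left(36 - J - k{\left(2,-5 \right)}\right)\right)^{2} = \left(-8 + \left(\left(30 - 5\right) - 36\right)\right)^{2} = \left(-8 + \left(25 - 36\right)\right)^{2} = \left(-8 - 11\right)^{2} = \left(-19\right)^{2} = 361$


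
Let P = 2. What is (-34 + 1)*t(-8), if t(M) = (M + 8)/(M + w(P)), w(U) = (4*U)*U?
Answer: 0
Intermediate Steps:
w(U) = 4*U**2
t(M) = (8 + M)/(16 + M) (t(M) = (M + 8)/(M + 4*2**2) = (8 + M)/(M + 4*4) = (8 + M)/(M + 16) = (8 + M)/(16 + M))
(-34 + 1)*t(-8) = (-34 + 1)*((8 - 8)/(16 - 8)) = -33*0/8 = -33*0 = 0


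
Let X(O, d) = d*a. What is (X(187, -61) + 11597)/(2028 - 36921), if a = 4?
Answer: -11353/34893 ≈ -0.32537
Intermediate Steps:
X(O, d) = 4*d (X(O, d) = d*4 = 4*d)
(X(187, -61) + 11597)/(2028 - 36921) = (4*(-61) + 11597)/(2028 - 36921) = (-244 + 11597)/(-34893) = 11353*(-1/34893) = -11353/34893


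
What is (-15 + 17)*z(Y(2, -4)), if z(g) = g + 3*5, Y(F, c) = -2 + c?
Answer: 18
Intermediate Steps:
z(g) = 15 + g (z(g) = g + 15 = 15 + g)
(-15 + 17)*z(Y(2, -4)) = (-15 + 17)*(15 + (-2 - 4)) = 2*(15 - 6) = 2*9 = 18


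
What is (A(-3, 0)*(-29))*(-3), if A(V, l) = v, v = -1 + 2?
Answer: 87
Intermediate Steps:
v = 1
A(V, l) = 1
(A(-3, 0)*(-29))*(-3) = (1*(-29))*(-3) = -29*(-3) = 87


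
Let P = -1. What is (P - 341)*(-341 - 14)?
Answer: 121410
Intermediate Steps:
(P - 341)*(-341 - 14) = (-1 - 341)*(-341 - 14) = -342*(-355) = 121410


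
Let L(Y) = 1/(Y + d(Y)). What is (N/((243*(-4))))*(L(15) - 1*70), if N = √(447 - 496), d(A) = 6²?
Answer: 24983*I/49572 ≈ 0.50397*I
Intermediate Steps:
d(A) = 36
N = 7*I (N = √(-49) = 7*I ≈ 7.0*I)
L(Y) = 1/(36 + Y) (L(Y) = 1/(Y + 36) = 1/(36 + Y))
(N/((243*(-4))))*(L(15) - 1*70) = ((7*I)/((243*(-4))))*(1/(36 + 15) - 1*70) = ((7*I)/(-972))*(1/51 - 70) = ((7*I)*(-1/972))*(1/51 - 70) = -7*I/972*(-3569/51) = 24983*I/49572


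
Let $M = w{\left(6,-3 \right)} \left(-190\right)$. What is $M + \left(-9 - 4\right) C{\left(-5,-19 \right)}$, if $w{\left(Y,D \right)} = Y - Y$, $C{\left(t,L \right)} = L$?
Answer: $247$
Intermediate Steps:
$w{\left(Y,D \right)} = 0$
$M = 0$ ($M = 0 \left(-190\right) = 0$)
$M + \left(-9 - 4\right) C{\left(-5,-19 \right)} = 0 + \left(-9 - 4\right) \left(-19\right) = 0 - -247 = 0 + 247 = 247$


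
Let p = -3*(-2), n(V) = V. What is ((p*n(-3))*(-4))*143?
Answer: 10296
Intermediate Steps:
p = 6
((p*n(-3))*(-4))*143 = ((6*(-3))*(-4))*143 = -18*(-4)*143 = 72*143 = 10296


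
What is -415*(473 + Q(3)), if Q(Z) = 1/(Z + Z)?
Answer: -1178185/6 ≈ -1.9636e+5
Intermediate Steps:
Q(Z) = 1/(2*Z)
-415*(473 + Q(3)) = -415*(473 + (½)/3) = -415*(473 + (½)*(⅓)) = -415*(473 + ⅙) = -415*2839/6 = -1178185/6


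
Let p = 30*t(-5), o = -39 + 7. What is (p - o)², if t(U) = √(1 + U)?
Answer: -2576 + 3840*I ≈ -2576.0 + 3840.0*I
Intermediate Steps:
o = -32
p = 60*I (p = 30*√(1 - 5) = 30*√(-4) = 30*(2*I) = 60*I ≈ 60.0*I)
(p - o)² = (60*I - 1*(-32))² = (60*I + 32)² = (32 + 60*I)²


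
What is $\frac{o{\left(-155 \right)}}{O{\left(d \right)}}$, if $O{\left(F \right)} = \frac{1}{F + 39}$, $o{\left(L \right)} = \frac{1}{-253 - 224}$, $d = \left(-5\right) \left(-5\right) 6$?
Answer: $- \frac{21}{53} \approx -0.39623$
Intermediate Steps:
$d = 150$ ($d = 25 \cdot 6 = 150$)
$o{\left(L \right)} = - \frac{1}{477}$ ($o{\left(L \right)} = \frac{1}{-477} = - \frac{1}{477}$)
$O{\left(F \right)} = \frac{1}{39 + F}$
$\frac{o{\left(-155 \right)}}{O{\left(d \right)}} = - \frac{1}{477 \frac{1}{39 + 150}} = - \frac{1}{477 \cdot \frac{1}{189}} = - \frac{\frac{1}{\frac{1}{189}}}{477} = \left(- \frac{1}{477}\right) 189 = - \frac{21}{53}$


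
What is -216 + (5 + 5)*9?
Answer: -126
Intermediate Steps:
-216 + (5 + 5)*9 = -216 + 10*9 = -216 + 90 = -126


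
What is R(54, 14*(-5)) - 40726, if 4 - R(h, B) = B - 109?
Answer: -40543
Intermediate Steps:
R(h, B) = 113 - B (R(h, B) = 4 - (B - 109) = 4 - (-109 + B) = 4 + (109 - B) = 113 - B)
R(54, 14*(-5)) - 40726 = (113 - 14*(-5)) - 40726 = (113 - 1*(-70)) - 40726 = (113 + 70) - 40726 = 183 - 40726 = -40543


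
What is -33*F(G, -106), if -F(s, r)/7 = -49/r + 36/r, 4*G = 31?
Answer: 3003/106 ≈ 28.330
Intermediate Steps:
G = 31/4 (G = (¼)*31 = 31/4 ≈ 7.7500)
F(s, r) = 91/r (F(s, r) = -7*(-49/r + 36/r) = -(-91)/r = 91/r)
-33*F(G, -106) = -3003/(-106) = -3003*(-1)/106 = -33*(-91/106) = 3003/106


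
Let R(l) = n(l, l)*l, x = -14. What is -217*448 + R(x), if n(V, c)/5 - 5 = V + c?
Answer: -95606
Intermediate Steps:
n(V, c) = 25 + 5*V + 5*c (n(V, c) = 25 + 5*(V + c) = 25 + (5*V + 5*c) = 25 + 5*V + 5*c)
R(l) = l*(25 + 10*l) (R(l) = (25 + 5*l + 5*l)*l = (25 + 10*l)*l = l*(25 + 10*l))
-217*448 + R(x) = -217*448 + 5*(-14)*(5 + 2*(-14)) = -97216 + 5*(-14)*(5 - 28) = -97216 + 5*(-14)*(-23) = -97216 + 1610 = -95606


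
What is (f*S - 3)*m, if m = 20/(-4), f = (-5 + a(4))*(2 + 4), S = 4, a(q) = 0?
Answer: 615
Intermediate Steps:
f = -30 (f = (-5 + 0)*(2 + 4) = -5*6 = -30)
m = -5 (m = -¼*20 = -5)
(f*S - 3)*m = (-30*4 - 3)*(-5) = (-120 - 3)*(-5) = -123*(-5) = 615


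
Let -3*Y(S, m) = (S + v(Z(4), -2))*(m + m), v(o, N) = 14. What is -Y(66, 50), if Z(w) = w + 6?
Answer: 8000/3 ≈ 2666.7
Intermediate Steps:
Z(w) = 6 + w
Y(S, m) = -2*m*(14 + S)/3 (Y(S, m) = -(S + 14)*(m + m)/3 = -(14 + S)*2*m/3 = -2*m*(14 + S)/3)
-Y(66, 50) = -(-2)*50*(14 + 66)/3 = -(-2)*50*80/3 = -1*(-8000/3) = 8000/3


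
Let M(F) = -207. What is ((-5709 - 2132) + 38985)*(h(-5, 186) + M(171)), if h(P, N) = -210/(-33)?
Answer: -68734808/11 ≈ -6.2486e+6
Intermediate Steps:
h(P, N) = 70/11 (h(P, N) = -210*(-1/33) = 70/11)
((-5709 - 2132) + 38985)*(h(-5, 186) + M(171)) = ((-5709 - 2132) + 38985)*(70/11 - 207) = (-7841 + 38985)*(-2207/11) = 31144*(-2207/11) = -68734808/11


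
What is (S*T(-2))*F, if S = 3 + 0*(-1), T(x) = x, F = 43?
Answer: -258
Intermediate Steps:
S = 3 (S = 3 + 0 = 3)
(S*T(-2))*F = (3*(-2))*43 = -6*43 = -258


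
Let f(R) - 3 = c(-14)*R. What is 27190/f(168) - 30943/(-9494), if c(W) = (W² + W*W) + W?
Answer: 2223238961/602935458 ≈ 3.6874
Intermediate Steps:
c(W) = W + 2*W² (c(W) = (W² + W²) + W = 2*W² + W = W + 2*W²)
f(R) = 3 + 378*R (f(R) = 3 + (-14*(1 + 2*(-14)))*R = 3 + (-14*(1 - 28))*R = 3 + (-14*(-27))*R = 3 + 378*R)
27190/f(168) - 30943/(-9494) = 27190/(3 + 378*168) - 30943/(-9494) = 27190/(3 + 63504) - 30943*(-1/9494) = 27190/63507 + 30943/9494 = 2223238961/602935458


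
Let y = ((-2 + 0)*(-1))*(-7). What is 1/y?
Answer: -1/14 ≈ -0.071429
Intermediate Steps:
y = -14 (y = -2*(-1)*(-7) = 2*(-7) = -14)
1/y = 1/(-14) = -1/14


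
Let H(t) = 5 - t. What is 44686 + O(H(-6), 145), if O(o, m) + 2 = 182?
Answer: 44866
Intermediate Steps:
O(o, m) = 180 (O(o, m) = -2 + 182 = 180)
44686 + O(H(-6), 145) = 44686 + 180 = 44866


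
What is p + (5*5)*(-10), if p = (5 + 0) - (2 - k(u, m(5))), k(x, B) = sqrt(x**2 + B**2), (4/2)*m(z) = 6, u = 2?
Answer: -247 + sqrt(13) ≈ -243.39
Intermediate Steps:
m(z) = 3 (m(z) = (1/2)*6 = 3)
k(x, B) = sqrt(B**2 + x**2)
p = 3 + sqrt(13) (p = (5 + 0) - (2 - sqrt(3**2 + 2**2)) = 5 - (2 - sqrt(9 + 4)) = 5 - (2 - sqrt(13)) = 5 + (-2 + sqrt(13)) = 3 + sqrt(13) ≈ 6.6056)
p + (5*5)*(-10) = (3 + sqrt(13)) + (5*5)*(-10) = (3 + sqrt(13)) + 25*(-10) = (3 + sqrt(13)) - 250 = -247 + sqrt(13)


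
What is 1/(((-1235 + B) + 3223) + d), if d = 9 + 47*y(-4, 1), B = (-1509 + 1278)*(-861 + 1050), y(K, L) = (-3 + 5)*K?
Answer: -1/42038 ≈ -2.3788e-5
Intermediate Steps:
y(K, L) = 2*K
B = -43659 (B = -231*189 = -43659)
d = -367 (d = 9 + 47*(2*(-4)) = 9 + 47*(-8) = 9 - 376 = -367)
1/(((-1235 + B) + 3223) + d) = 1/(((-1235 - 43659) + 3223) - 367) = 1/((-44894 + 3223) - 367) = 1/(-41671 - 367) = 1/(-42038) = -1/42038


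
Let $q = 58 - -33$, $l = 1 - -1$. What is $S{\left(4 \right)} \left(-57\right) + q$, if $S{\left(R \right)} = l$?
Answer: $-23$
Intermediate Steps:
$l = 2$ ($l = 1 + 1 = 2$)
$q = 91$ ($q = 58 + 33 = 91$)
$S{\left(R \right)} = 2$
$S{\left(4 \right)} \left(-57\right) + q = 2 \left(-57\right) + 91 = -114 + 91 = -23$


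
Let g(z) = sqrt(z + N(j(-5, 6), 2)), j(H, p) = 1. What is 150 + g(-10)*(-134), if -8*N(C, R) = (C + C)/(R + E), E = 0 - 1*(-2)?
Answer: 150 - 67*I*sqrt(161)/2 ≈ 150.0 - 425.07*I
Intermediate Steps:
E = 2 (E = 0 + 2 = 2)
N(C, R) = -C/(4*(2 + R)) (N(C, R) = -(C + C)/(8*(R + 2)) = -2*C/(8*(2 + R)) = -C/(4*(2 + R)))
g(z) = sqrt(-1/16 + z) (g(z) = sqrt(z - 1*1/(8 + 4*2)) = sqrt(z - 1*1/(8 + 8)) = sqrt(z - 1*1/16) = sqrt(z - 1*1*1/16) = sqrt(z - 1/16) = sqrt(-1/16 + z))
150 + g(-10)*(-134) = 150 + (sqrt(-1 + 16*(-10))/4)*(-134) = 150 + (sqrt(-1 - 160)/4)*(-134) = 150 + (sqrt(-161)/4)*(-134) = 150 + ((I*sqrt(161))/4)*(-134) = 150 + (I*sqrt(161)/4)*(-134) = 150 - 67*I*sqrt(161)/2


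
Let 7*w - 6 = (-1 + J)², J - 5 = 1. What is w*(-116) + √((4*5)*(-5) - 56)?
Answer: -3596/7 + 2*I*√39 ≈ -513.71 + 12.49*I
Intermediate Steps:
J = 6 (J = 5 + 1 = 6)
w = 31/7 (w = 6/7 + (-1 + 6)²/7 = 6/7 + (⅐)*5² = 6/7 + (⅐)*25 = 6/7 + 25/7 = 31/7 ≈ 4.4286)
w*(-116) + √((4*5)*(-5) - 56) = (31/7)*(-116) + √((4*5)*(-5) - 56) = -3596/7 + √(20*(-5) - 56) = -3596/7 + √(-100 - 56) = -3596/7 + √(-156) = -3596/7 + 2*I*√39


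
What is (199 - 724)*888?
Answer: -466200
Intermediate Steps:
(199 - 724)*888 = -525*888 = -466200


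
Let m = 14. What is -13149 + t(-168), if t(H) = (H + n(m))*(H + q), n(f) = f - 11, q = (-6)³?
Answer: 50211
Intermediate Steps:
q = -216
n(f) = -11 + f
t(H) = (-216 + H)*(3 + H) (t(H) = (H + (-11 + 14))*(H - 216) = (H + 3)*(-216 + H) = (3 + H)*(-216 + H) = (-216 + H)*(3 + H))
-13149 + t(-168) = -13149 + (-648 + (-168)² - 213*(-168)) = -13149 + (-648 + 28224 + 35784) = -13149 + 63360 = 50211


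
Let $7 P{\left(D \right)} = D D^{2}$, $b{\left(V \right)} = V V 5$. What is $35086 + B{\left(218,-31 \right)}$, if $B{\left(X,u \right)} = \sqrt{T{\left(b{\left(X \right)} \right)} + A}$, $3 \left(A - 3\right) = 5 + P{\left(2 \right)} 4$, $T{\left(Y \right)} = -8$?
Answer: $35086 + \frac{i \sqrt{798}}{21} \approx 35086.0 + 1.3452 i$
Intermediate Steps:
$b{\left(V \right)} = 5 V^{2}$ ($b{\left(V \right)} = V^{2} \cdot 5 = 5 V^{2}$)
$P{\left(D \right)} = \frac{D^{3}}{7}$ ($P{\left(D \right)} = \frac{D D^{2}}{7} = \frac{D^{3}}{7}$)
$A = \frac{130}{21}$ ($A = 3 + \frac{5 + \frac{2^{3}}{7} \cdot 4}{3} = 3 + \frac{5 + \frac{1}{7} \cdot 8 \cdot 4}{3} = 3 + \frac{5 + \frac{8}{7} \cdot 4}{3} = 3 + \frac{5 + \frac{32}{7}}{3} = 3 + \frac{1}{3} \cdot \frac{67}{7} = 3 + \frac{67}{21} = \frac{130}{21} \approx 6.1905$)
$B{\left(X,u \right)} = \frac{i \sqrt{798}}{21}$ ($B{\left(X,u \right)} = \sqrt{-8 + \frac{130}{21}} = \sqrt{- \frac{38}{21}} = \frac{i \sqrt{798}}{21}$)
$35086 + B{\left(218,-31 \right)} = 35086 + \frac{i \sqrt{798}}{21}$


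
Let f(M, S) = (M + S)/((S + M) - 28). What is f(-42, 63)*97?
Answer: -291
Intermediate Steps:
f(M, S) = (M + S)/(-28 + M + S) (f(M, S) = (M + S)/((M + S) - 28) = (M + S)/(-28 + M + S))
f(-42, 63)*97 = ((-42 + 63)/(-28 - 42 + 63))*97 = (21/(-7))*97 = -⅐*21*97 = -3*97 = -291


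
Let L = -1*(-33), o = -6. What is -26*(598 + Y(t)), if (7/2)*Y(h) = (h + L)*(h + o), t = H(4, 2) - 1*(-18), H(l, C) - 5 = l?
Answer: -24908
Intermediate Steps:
H(l, C) = 5 + l
t = 27 (t = (5 + 4) - 1*(-18) = 9 + 18 = 27)
L = 33
Y(h) = 2*(-6 + h)*(33 + h)/7 (Y(h) = 2*((h + 33)*(h - 6))/7 = 2*((33 + h)*(-6 + h))/7 = 2*((-6 + h)*(33 + h))/7 = 2*(-6 + h)*(33 + h)/7)
-26*(598 + Y(t)) = -26*(598 + (-396/7 + (2/7)*27² + (54/7)*27)) = -26*(598 + (-396/7 + (2/7)*729 + 1458/7)) = -26*(598 + (-396/7 + 1458/7 + 1458/7)) = -26*(598 + 360) = -26*958 = -24908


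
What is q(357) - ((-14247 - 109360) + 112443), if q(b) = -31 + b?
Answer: 11490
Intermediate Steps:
q(357) - ((-14247 - 109360) + 112443) = (-31 + 357) - ((-14247 - 109360) + 112443) = 326 - (-123607 + 112443) = 326 - 1*(-11164) = 326 + 11164 = 11490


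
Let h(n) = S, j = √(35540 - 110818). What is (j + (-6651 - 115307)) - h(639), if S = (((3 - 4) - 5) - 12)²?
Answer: -122282 + I*√75278 ≈ -1.2228e+5 + 274.37*I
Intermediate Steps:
j = I*√75278 (j = √(-75278) = I*√75278 ≈ 274.37*I)
S = 324 (S = ((-1 - 5) - 12)² = (-6 - 12)² = (-18)² = 324)
h(n) = 324
(j + (-6651 - 115307)) - h(639) = (I*√75278 + (-6651 - 115307)) - 1*324 = (I*√75278 - 121958) - 324 = (-121958 + I*√75278) - 324 = -122282 + I*√75278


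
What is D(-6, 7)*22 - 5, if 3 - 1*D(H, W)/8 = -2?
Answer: 875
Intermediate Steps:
D(H, W) = 40 (D(H, W) = 24 - 8*(-2) = 24 + 16 = 40)
D(-6, 7)*22 - 5 = 40*22 - 5 = 880 - 5 = 875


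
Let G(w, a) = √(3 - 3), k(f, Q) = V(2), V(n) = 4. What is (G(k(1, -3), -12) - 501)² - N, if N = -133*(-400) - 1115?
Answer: 198916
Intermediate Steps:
k(f, Q) = 4
G(w, a) = 0 (G(w, a) = √0 = 0)
N = 52085 (N = 53200 - 1115 = 52085)
(G(k(1, -3), -12) - 501)² - N = (0 - 501)² - 1*52085 = (-501)² - 52085 = 251001 - 52085 = 198916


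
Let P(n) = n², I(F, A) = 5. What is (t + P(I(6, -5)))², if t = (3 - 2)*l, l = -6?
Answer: 361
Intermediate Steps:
t = -6 (t = (3 - 2)*(-6) = 1*(-6) = -6)
(t + P(I(6, -5)))² = (-6 + 5²)² = (-6 + 25)² = 19² = 361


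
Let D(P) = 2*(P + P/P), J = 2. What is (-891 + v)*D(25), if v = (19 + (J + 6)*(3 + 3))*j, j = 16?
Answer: 9412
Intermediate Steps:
D(P) = 2 + 2*P (D(P) = 2*(P + 1) = 2*(1 + P) = 2 + 2*P)
v = 1072 (v = (19 + (2 + 6)*(3 + 3))*16 = (19 + 8*6)*16 = (19 + 48)*16 = 67*16 = 1072)
(-891 + v)*D(25) = (-891 + 1072)*(2 + 2*25) = 181*(2 + 50) = 181*52 = 9412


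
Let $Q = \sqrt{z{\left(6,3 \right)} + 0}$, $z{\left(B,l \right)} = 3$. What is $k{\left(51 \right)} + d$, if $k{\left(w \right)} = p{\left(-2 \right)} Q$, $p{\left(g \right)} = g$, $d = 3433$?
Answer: $3433 - 2 \sqrt{3} \approx 3429.5$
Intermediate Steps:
$Q = \sqrt{3}$ ($Q = \sqrt{3 + 0} = \sqrt{3} \approx 1.732$)
$k{\left(w \right)} = - 2 \sqrt{3}$
$k{\left(51 \right)} + d = - 2 \sqrt{3} + 3433 = 3433 - 2 \sqrt{3}$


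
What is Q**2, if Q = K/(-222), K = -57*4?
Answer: 1444/1369 ≈ 1.0548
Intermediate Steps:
K = -228
Q = 38/37 (Q = -228/(-222) = -228*(-1/222) = 38/37 ≈ 1.0270)
Q**2 = (38/37)**2 = 1444/1369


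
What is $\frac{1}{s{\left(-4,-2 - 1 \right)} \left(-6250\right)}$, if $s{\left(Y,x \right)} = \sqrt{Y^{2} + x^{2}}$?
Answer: $- \frac{1}{31250} \approx -3.2 \cdot 10^{-5}$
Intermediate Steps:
$\frac{1}{s{\left(-4,-2 - 1 \right)} \left(-6250\right)} = \frac{1}{\sqrt{\left(-4\right)^{2} + \left(-2 - 1\right)^{2}} \left(-6250\right)} = \frac{1}{\sqrt{16 + \left(-3\right)^{2}} \left(-6250\right)} = \frac{1}{\sqrt{16 + 9} \left(-6250\right)} = \frac{1}{\sqrt{25} \left(-6250\right)} = \frac{1}{5 \left(-6250\right)} = \frac{1}{-31250} = - \frac{1}{31250}$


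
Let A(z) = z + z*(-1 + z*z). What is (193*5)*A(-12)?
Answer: -1667520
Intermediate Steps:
A(z) = z + z*(-1 + z**2)
(193*5)*A(-12) = (193*5)*(-12)**3 = 965*(-1728) = -1667520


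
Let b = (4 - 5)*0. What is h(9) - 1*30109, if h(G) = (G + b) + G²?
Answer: -30019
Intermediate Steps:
b = 0 (b = -1*0 = 0)
h(G) = G + G² (h(G) = (G + 0) + G² = G + G²)
h(9) - 1*30109 = 9*(1 + 9) - 1*30109 = 9*10 - 30109 = 90 - 30109 = -30019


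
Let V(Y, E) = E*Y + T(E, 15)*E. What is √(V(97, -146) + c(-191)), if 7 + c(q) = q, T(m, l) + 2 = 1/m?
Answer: 3*I*√1563 ≈ 118.6*I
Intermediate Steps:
T(m, l) = -2 + 1/m
V(Y, E) = E*Y + E*(-2 + 1/E) (V(Y, E) = E*Y + (-2 + 1/E)*E = E*Y + E*(-2 + 1/E))
c(q) = -7 + q
√(V(97, -146) + c(-191)) = √((1 - 146*(-2 + 97)) + (-7 - 191)) = √((1 - 146*95) - 198) = √((1 - 13870) - 198) = √(-13869 - 198) = √(-14067) = 3*I*√1563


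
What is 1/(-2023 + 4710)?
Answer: 1/2687 ≈ 0.00037216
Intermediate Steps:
1/(-2023 + 4710) = 1/2687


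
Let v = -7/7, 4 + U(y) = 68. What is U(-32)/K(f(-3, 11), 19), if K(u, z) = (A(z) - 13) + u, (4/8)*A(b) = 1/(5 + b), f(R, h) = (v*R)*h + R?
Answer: 768/205 ≈ 3.7463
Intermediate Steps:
U(y) = 64 (U(y) = -4 + 68 = 64)
v = -1 (v = -7*1/7 = -1)
f(R, h) = R - R*h (f(R, h) = (-R)*h + R = -R*h + R = R - R*h)
A(b) = 2/(5 + b)
K(u, z) = -13 + u + 2/(5 + z) (K(u, z) = (2/(5 + z) - 13) + u = (-13 + 2/(5 + z)) + u = -13 + u + 2/(5 + z))
U(-32)/K(f(-3, 11), 19) = 64/(((2 + (-13 - 3*(1 - 1*11))*(5 + 19))/(5 + 19))) = 64/(((2 + (-13 - 3*(1 - 11))*24)/24)) = 64/(((2 + (-13 - 3*(-10))*24)/24)) = 64/(((2 + (-13 + 30)*24)/24)) = 64/(((2 + 17*24)/24)) = 64/(((2 + 408)/24)) = 64/(((1/24)*410)) = 64/(205/12) = 64*(12/205) = 768/205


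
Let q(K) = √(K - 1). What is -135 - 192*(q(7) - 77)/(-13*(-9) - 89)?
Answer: 393 - 48*√6/7 ≈ 376.20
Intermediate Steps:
q(K) = √(-1 + K)
-135 - 192*(q(7) - 77)/(-13*(-9) - 89) = -135 - 192*(√(-1 + 7) - 77)/(-13*(-9) - 89) = -135 - 192*(√6 - 77)/(117 - 89) = -135 - 192*(-77 + √6)/28 = -135 - 192*(-11/4 + √6/28) = -135 + (528 - 48*√6/7) = 393 - 48*√6/7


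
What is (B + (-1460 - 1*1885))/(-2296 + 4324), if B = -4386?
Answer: -2577/676 ≈ -3.8121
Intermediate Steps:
(B + (-1460 - 1*1885))/(-2296 + 4324) = (-4386 + (-1460 - 1*1885))/(-2296 + 4324) = (-4386 + (-1460 - 1885))/2028 = (-4386 - 3345)*(1/2028) = -7731*1/2028 = -2577/676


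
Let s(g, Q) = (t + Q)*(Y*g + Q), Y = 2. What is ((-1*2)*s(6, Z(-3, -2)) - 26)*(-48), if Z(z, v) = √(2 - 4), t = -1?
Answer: -96 + 1056*I*√2 ≈ -96.0 + 1493.4*I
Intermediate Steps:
Z(z, v) = I*√2 (Z(z, v) = √(-2) = I*√2)
s(g, Q) = (-1 + Q)*(Q + 2*g) (s(g, Q) = (-1 + Q)*(2*g + Q) = (-1 + Q)*(Q + 2*g))
((-1*2)*s(6, Z(-3, -2)) - 26)*(-48) = ((-1*2)*((I*√2)² - I*√2 - 2*6 + 2*(I*√2)*6) - 26)*(-48) = (-2*(-2 - I*√2 - 12 + 12*I*√2) - 26)*(-48) = (-2*(-14 + 11*I*√2) - 26)*(-48) = ((28 - 22*I*√2) - 26)*(-48) = (2 - 22*I*√2)*(-48) = -96 + 1056*I*√2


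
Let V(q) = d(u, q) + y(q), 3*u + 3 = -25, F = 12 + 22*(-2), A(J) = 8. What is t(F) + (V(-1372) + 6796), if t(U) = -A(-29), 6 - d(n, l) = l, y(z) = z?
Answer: 6794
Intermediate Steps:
F = -32 (F = 12 - 44 = -32)
u = -28/3 (u = -1 + (1/3)*(-25) = -1 - 25/3 = -28/3 ≈ -9.3333)
d(n, l) = 6 - l
t(U) = -8 (t(U) = -1*8 = -8)
V(q) = 6 (V(q) = (6 - q) + q = 6)
t(F) + (V(-1372) + 6796) = -8 + (6 + 6796) = -8 + 6802 = 6794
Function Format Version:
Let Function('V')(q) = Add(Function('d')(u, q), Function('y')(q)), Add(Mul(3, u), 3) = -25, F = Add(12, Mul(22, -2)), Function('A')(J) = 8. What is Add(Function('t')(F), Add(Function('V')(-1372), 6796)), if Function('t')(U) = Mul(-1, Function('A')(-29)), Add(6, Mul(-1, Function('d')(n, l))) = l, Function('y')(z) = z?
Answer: 6794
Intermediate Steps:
F = -32 (F = Add(12, -44) = -32)
u = Rational(-28, 3) (u = Add(-1, Mul(Rational(1, 3), -25)) = Add(-1, Rational(-25, 3)) = Rational(-28, 3) ≈ -9.3333)
Function('d')(n, l) = Add(6, Mul(-1, l))
Function('t')(U) = -8 (Function('t')(U) = Mul(-1, 8) = -8)
Function('V')(q) = 6 (Function('V')(q) = Add(Add(6, Mul(-1, q)), q) = 6)
Add(Function('t')(F), Add(Function('V')(-1372), 6796)) = Add(-8, Add(6, 6796)) = Add(-8, 6802) = 6794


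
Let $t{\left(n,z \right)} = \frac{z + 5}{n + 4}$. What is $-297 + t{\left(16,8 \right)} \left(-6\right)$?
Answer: $- \frac{3009}{10} \approx -300.9$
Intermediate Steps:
$t{\left(n,z \right)} = \frac{5 + z}{4 + n}$
$-297 + t{\left(16,8 \right)} \left(-6\right) = -297 + \frac{5 + 8}{4 + 16} \left(-6\right) = -297 + \frac{1}{20} \cdot 13 \left(-6\right) = -297 + \frac{13}{20} \left(-6\right) = -297 - \frac{39}{10} = - \frac{3009}{10}$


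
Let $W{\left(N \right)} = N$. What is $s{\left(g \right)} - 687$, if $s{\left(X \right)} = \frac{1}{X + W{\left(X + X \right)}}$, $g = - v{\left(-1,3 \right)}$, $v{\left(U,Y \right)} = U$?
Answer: $- \frac{2060}{3} \approx -686.67$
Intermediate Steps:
$g = 1$ ($g = \left(-1\right) \left(-1\right) = 1$)
$s{\left(X \right)} = \frac{1}{3 X}$ ($s{\left(X \right)} = \frac{1}{X + \left(X + X\right)} = \frac{1}{X + 2 X} = \frac{1}{3 X}$)
$s{\left(g \right)} - 687 = \frac{1}{3 \cdot 1} - 687 = \frac{1}{3} \cdot 1 - 687 = \frac{1}{3} - 687 = - \frac{2060}{3}$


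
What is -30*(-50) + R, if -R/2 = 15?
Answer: 1470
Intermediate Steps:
R = -30 (R = -2*15 = -30)
-30*(-50) + R = -30*(-50) - 30 = 1500 - 30 = 1470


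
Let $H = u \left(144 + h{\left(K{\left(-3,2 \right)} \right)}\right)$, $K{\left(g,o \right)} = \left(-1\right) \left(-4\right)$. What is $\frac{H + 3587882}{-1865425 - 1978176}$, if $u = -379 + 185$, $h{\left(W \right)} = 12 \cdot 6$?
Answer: $- \frac{3545978}{3843601} \approx -0.92257$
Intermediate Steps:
$K{\left(g,o \right)} = 4$
$h{\left(W \right)} = 72$
$u = -194$
$H = -41904$ ($H = - 194 \left(144 + 72\right) = \left(-194\right) 216 = -41904$)
$\frac{H + 3587882}{-1865425 - 1978176} = \frac{-41904 + 3587882}{-1865425 - 1978176} = \frac{3545978}{-3843601} = 3545978 \left(- \frac{1}{3843601}\right) = - \frac{3545978}{3843601}$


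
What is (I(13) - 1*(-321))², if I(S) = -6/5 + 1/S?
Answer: 432307264/4225 ≈ 1.0232e+5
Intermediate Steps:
I(S) = -6/5 + 1/S (I(S) = -6*⅕ + 1/S = -6/5 + 1/S)
(I(13) - 1*(-321))² = ((-6/5 + 1/13) - 1*(-321))² = ((-6/5 + 1/13) + 321)² = (-73/65 + 321)² = (20792/65)² = 432307264/4225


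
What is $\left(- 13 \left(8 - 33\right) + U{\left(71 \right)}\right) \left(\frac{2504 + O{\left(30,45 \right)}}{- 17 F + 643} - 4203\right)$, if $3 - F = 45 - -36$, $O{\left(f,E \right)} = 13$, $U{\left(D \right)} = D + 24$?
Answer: $- \frac{3474739800}{1969} \approx -1.7647 \cdot 10^{6}$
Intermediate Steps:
$U{\left(D \right)} = 24 + D$
$F = -78$ ($F = 3 - \left(45 - -36\right) = 3 - \left(45 + 36\right) = 3 - 81 = -78$)
$\left(- 13 \left(8 - 33\right) + U{\left(71 \right)}\right) \left(\frac{2504 + O{\left(30,45 \right)}}{- 17 F + 643} - 4203\right) = \left(- 13 \left(8 - 33\right) + \left(24 + 71\right)\right) \left(\frac{2504 + 13}{\left(-17\right) \left(-78\right) + 643} - 4203\right) = \left(\left(-13\right) \left(-25\right) + 95\right) \left(\frac{2517}{1326 + 643} - 4203\right) = \left(325 + 95\right) \left(\frac{2517}{1969} - 4203\right) = 420 \left(2517 \cdot \frac{1}{1969} - 4203\right) = 420 \left(\frac{2517}{1969} - 4203\right) = 420 \left(- \frac{8273190}{1969}\right) = - \frac{3474739800}{1969}$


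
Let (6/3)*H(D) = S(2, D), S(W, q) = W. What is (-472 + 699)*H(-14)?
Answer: 227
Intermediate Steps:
H(D) = 1 (H(D) = (½)*2 = 1)
(-472 + 699)*H(-14) = (-472 + 699)*1 = 227*1 = 227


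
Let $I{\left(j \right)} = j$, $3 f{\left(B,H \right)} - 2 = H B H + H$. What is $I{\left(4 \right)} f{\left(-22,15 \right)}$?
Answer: $- \frac{19732}{3} \approx -6577.3$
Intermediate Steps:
$f{\left(B,H \right)} = \frac{2}{3} + \frac{H}{3} + \frac{B H^{2}}{3}$ ($f{\left(B,H \right)} = \frac{2}{3} + \frac{H B H + H}{3} = \frac{2}{3} + \frac{B H H + H}{3} = \frac{2}{3} + \frac{B H^{2} + H}{3} = \frac{2}{3} + \frac{H + B H^{2}}{3} = \frac{2}{3} + \left(\frac{H}{3} + \frac{B H^{2}}{3}\right) = \frac{2}{3} + \frac{H}{3} + \frac{B H^{2}}{3}$)
$I{\left(4 \right)} f{\left(-22,15 \right)} = 4 \left(\frac{2}{3} + \frac{1}{3} \cdot 15 + \frac{1}{3} \left(-22\right) 15^{2}\right) = 4 \left(\frac{2}{3} + 5 + \frac{1}{3} \left(-22\right) 225\right) = 4 \left(\frac{2}{3} + 5 - 1650\right) = 4 \left(- \frac{4933}{3}\right) = - \frac{19732}{3}$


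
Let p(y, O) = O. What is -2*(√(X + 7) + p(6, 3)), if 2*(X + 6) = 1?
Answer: -6 - √6 ≈ -8.4495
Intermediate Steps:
X = -11/2 (X = -6 + (½)*1 = -6 + ½ = -11/2 ≈ -5.5000)
-2*(√(X + 7) + p(6, 3)) = -2*(√(-11/2 + 7) + 3) = -2*(√(3/2) + 3) = -2*(√6/2 + 3) = -2*(3 + √6/2) = -6 - √6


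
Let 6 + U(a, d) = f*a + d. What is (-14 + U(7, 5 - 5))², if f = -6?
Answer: 3844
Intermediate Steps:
U(a, d) = -6 + d - 6*a (U(a, d) = -6 + (-6*a + d) = -6 + (d - 6*a) = -6 + d - 6*a)
(-14 + U(7, 5 - 5))² = (-14 + (-6 + (5 - 5) - 6*7))² = (-14 + (-6 + 0 - 42))² = (-14 - 48)² = (-62)² = 3844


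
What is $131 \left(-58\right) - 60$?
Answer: $-7658$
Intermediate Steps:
$131 \left(-58\right) - 60 = -7598 - 60 = -7658$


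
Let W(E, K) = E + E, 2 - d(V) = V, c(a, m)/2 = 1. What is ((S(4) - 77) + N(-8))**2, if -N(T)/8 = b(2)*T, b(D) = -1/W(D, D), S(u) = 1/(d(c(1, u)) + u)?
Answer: 137641/16 ≈ 8602.6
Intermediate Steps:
c(a, m) = 2 (c(a, m) = 2*1 = 2)
d(V) = 2 - V
W(E, K) = 2*E
S(u) = 1/u (S(u) = 1/((2 - 1*2) + u) = 1/((2 - 2) + u) = 1/(0 + u) = 1/u)
b(D) = -1/(2*D)
N(T) = 2*T (N(T) = -8*(-1/2/2)*T = -8*(-1/2*1/2)*T = -(-2)*T = 2*T)
((S(4) - 77) + N(-8))**2 = ((1/4 - 77) + 2*(-8))**2 = ((1/4 - 77) - 16)**2 = (-307/4 - 16)**2 = (-371/4)**2 = 137641/16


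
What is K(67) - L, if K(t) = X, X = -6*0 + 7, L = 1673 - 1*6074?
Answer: 4408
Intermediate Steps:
L = -4401 (L = 1673 - 6074 = -4401)
X = 7 (X = 0 + 7 = 7)
K(t) = 7
K(67) - L = 7 - 1*(-4401) = 7 + 4401 = 4408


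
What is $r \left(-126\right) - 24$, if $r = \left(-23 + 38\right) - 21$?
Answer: $732$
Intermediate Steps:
$r = -6$ ($r = 15 - 21 = -6$)
$r \left(-126\right) - 24 = \left(-6\right) \left(-126\right) - 24 = 756 - 24 = 732$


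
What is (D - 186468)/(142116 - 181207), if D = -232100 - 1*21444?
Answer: 440012/39091 ≈ 11.256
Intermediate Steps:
D = -253544 (D = -232100 - 21444 = -253544)
(D - 186468)/(142116 - 181207) = (-253544 - 186468)/(142116 - 181207) = -440012/(-39091) = -440012*(-1/39091) = 440012/39091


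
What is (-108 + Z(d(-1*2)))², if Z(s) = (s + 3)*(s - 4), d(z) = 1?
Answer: 14400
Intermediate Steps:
Z(s) = (-4 + s)*(3 + s) (Z(s) = (3 + s)*(-4 + s) = (-4 + s)*(3 + s))
(-108 + Z(d(-1*2)))² = (-108 + (-12 + 1² - 1*1))² = (-108 + (-12 + 1 - 1))² = (-108 - 12)² = (-120)² = 14400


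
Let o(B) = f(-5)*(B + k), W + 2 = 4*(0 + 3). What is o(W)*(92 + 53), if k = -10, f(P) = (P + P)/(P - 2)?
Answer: 0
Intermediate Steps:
f(P) = 2*P/(-2 + P) (f(P) = (2*P)/(-2 + P) = 2*P/(-2 + P))
W = 10 (W = -2 + 4*(0 + 3) = -2 + 4*3 = -2 + 12 = 10)
o(B) = -100/7 + 10*B/7 (o(B) = (2*(-5)/(-2 - 5))*(B - 10) = (2*(-5)/(-7))*(-10 + B) = (2*(-5)*(-1/7))*(-10 + B) = 10*(-10 + B)/7 = -100/7 + 10*B/7)
o(W)*(92 + 53) = (-100/7 + (10/7)*10)*(92 + 53) = (-100/7 + 100/7)*145 = 0*145 = 0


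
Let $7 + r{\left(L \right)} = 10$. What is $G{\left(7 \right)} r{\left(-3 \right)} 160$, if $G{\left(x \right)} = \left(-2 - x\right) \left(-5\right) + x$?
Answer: $24960$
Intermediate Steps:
$r{\left(L \right)} = 3$ ($r{\left(L \right)} = -7 + 10 = 3$)
$G{\left(x \right)} = 10 + 6 x$ ($G{\left(x \right)} = \left(10 + 5 x\right) + x = 10 + 6 x$)
$G{\left(7 \right)} r{\left(-3 \right)} 160 = \left(10 + 6 \cdot 7\right) 3 \cdot 160 = \left(10 + 42\right) 3 \cdot 160 = 52 \cdot 3 \cdot 160 = 156 \cdot 160 = 24960$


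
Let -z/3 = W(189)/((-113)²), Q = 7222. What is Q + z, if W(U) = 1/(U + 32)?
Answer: 20380115675/2821949 ≈ 7222.0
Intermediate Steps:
W(U) = 1/(32 + U)
z = -3/2821949 (z = -3/((32 + 189)*((-113)²)) = -3/(221*12769) = -3*1/2821949 = -3/2821949 ≈ -1.0631e-6)
Q + z = 7222 - 3/2821949 = 20380115675/2821949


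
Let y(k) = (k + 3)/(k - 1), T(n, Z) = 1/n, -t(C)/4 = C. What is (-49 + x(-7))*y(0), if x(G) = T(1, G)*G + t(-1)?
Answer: 156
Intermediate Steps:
t(C) = -4*C
y(k) = (3 + k)/(-1 + k)
x(G) = 4 + G (x(G) = G/1 - 4*(-1) = 1*G + 4 = G + 4 = 4 + G)
(-49 + x(-7))*y(0) = (-49 + (4 - 7))*((3 + 0)/(-1 + 0)) = (-49 - 3)*(3/(-1)) = -(-52)*3 = -52*(-3) = 156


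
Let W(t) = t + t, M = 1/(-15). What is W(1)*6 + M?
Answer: 179/15 ≈ 11.933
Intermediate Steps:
M = -1/15 ≈ -0.066667
W(t) = 2*t
W(1)*6 + M = (2*1)*6 - 1/15 = 2*6 - 1/15 = 12 - 1/15 = 179/15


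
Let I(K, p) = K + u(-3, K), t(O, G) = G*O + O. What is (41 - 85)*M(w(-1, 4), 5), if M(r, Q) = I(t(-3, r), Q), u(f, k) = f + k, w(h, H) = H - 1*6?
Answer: -132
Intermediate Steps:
t(O, G) = O + G*O
w(h, H) = -6 + H (w(h, H) = H - 6 = -6 + H)
I(K, p) = -3 + 2*K (I(K, p) = K + (-3 + K) = -3 + 2*K)
M(r, Q) = -9 - 6*r (M(r, Q) = -3 + 2*(-3*(1 + r)) = -3 + 2*(-3 - 3*r) = -3 + (-6 - 6*r) = -9 - 6*r)
(41 - 85)*M(w(-1, 4), 5) = (41 - 85)*(-9 - 6*(-6 + 4)) = -44*(-9 - 6*(-2)) = -44*(-9 + 12) = -44*3 = -132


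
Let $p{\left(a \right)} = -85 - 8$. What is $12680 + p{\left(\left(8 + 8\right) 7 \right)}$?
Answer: $12587$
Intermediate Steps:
$p{\left(a \right)} = -93$ ($p{\left(a \right)} = -85 - 8 = -93$)
$12680 + p{\left(\left(8 + 8\right) 7 \right)} = 12680 - 93 = 12587$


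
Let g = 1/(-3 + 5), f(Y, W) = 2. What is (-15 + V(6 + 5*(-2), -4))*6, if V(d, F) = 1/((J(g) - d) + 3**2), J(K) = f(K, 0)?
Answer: -448/5 ≈ -89.600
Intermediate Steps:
g = 1/2 ≈ 0.50000
J(K) = 2
V(d, F) = 1/(11 - d) (V(d, F) = 1/((2 - d) + 3**2) = 1/((2 - d) + 9) = 1/(11 - d))
(-15 + V(6 + 5*(-2), -4))*6 = (-15 + 1/(11 - (6 + 5*(-2))))*6 = (-15 + 1/(11 - (6 - 10)))*6 = (-15 + 1/(11 - 1*(-4)))*6 = (-15 + 1/(11 + 4))*6 = (-15 + 1/15)*6 = -224/15*6 = -448/5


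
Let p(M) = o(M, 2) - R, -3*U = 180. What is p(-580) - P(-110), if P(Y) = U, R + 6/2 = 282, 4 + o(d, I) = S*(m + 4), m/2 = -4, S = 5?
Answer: -243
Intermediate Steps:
m = -8 (m = 2*(-4) = -8)
o(d, I) = -24 (o(d, I) = -4 + 5*(-8 + 4) = -4 + 5*(-4) = -4 - 20 = -24)
R = 279 (R = -3 + 282 = 279)
U = -60 (U = -⅓*180 = -60)
P(Y) = -60
p(M) = -303 (p(M) = -24 - 1*279 = -24 - 279 = -303)
p(-580) - P(-110) = -303 - 1*(-60) = -303 + 60 = -243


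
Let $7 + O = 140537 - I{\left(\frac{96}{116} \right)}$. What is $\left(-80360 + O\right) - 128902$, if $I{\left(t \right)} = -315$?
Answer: $-68417$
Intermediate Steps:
$O = 140845$ ($O = -7 + \left(140537 - -315\right) = -7 + \left(140537 + 315\right) = -7 + 140852 = 140845$)
$\left(-80360 + O\right) - 128902 = \left(-80360 + 140845\right) - 128902 = 60485 - 128902 = -68417$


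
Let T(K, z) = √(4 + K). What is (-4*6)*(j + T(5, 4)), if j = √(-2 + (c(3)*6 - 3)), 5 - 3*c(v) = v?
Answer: -72 - 24*I ≈ -72.0 - 24.0*I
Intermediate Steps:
c(v) = 5/3 - v/3
j = I (j = √(-2 + ((5/3 - ⅓*3)*6 - 3)) = √(-2 + ((5/3 - 1)*6 - 3)) = √(-2 + ((⅔)*6 - 3)) = √(-2 + (4 - 3)) = √(-2 + 1) = √(-1) = I ≈ 1.0*I)
(-4*6)*(j + T(5, 4)) = (-4*6)*(I + √(4 + 5)) = -24*(I + √9) = -24*(I + 3) = -24*(3 + I) = -72 - 24*I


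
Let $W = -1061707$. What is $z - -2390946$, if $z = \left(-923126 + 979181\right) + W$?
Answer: $1385294$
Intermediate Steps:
$z = -1005652$ ($z = \left(-923126 + 979181\right) - 1061707 = 56055 - 1061707 = -1005652$)
$z - -2390946 = -1005652 - -2390946 = -1005652 + 2390946 = 1385294$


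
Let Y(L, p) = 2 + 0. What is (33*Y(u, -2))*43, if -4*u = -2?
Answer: 2838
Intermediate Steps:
u = ½ (u = -¼*(-2) = ½ ≈ 0.50000)
Y(L, p) = 2
(33*Y(u, -2))*43 = (33*2)*43 = 66*43 = 2838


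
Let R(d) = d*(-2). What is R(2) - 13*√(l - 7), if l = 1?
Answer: -4 - 13*I*√6 ≈ -4.0 - 31.843*I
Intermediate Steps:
R(d) = -2*d
R(2) - 13*√(l - 7) = -2*2 - 13*√(1 - 7) = -4 - 13*I*√6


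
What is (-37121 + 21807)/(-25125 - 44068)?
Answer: 15314/69193 ≈ 0.22132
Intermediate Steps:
(-37121 + 21807)/(-25125 - 44068) = -15314/(-69193) = -15314*(-1/69193) = 15314/69193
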